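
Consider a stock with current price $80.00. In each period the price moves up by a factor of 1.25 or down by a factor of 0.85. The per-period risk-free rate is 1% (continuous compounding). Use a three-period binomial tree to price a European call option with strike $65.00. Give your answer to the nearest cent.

$20.25

Risk-neutral probability p = (e^0.01 − 0.85)/(1.25 − 0.85) = 0.1601/0.4000 = 0.4001
Terminal stock prices: S_uuu = 156.2, S_uud = 106.2, S_udd = 72.25, S_ddd = 49.13
Terminal payoffs (S − K): max(91.25, 0) = 91.25, max(41.25, 0) = 41.25, max(7.25, 0) = 7.25, max(-15.87, 0) = 0
Node uu (S = 125): V_uu = e^(−0.01)·[0.4001·91.2500 + 0.5999·41.2500] = 60.6468
Node ud (S = 85): V_ud = e^(−0.01)·[0.4001·41.2500 + 0.5999·7.2500] = 20.6468
Node dd (S = 57.8): V_dd = e^(−0.01)·[0.4001·7.2500 + 0.5999·0.0000] = 2.8720
Node u (S = 100): V_u = e^(−0.01)·[0.4001·60.6468 + 0.5999·20.6468] = 36.2871
Node d (S = 68): V_d = e^(−0.01)·[0.4001·20.6468 + 0.5999·2.8720] = 9.8848
Node 0 (S = 80): V_0 = e^(−0.01)·[0.4001·36.2871 + 0.5999·9.8848] = 20.2456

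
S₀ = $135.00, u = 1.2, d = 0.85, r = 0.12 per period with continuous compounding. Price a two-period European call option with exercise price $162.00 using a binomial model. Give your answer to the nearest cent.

$16.02

Risk-neutral probability p = (e^0.12 − 0.85)/(1.2 − 0.85) = 0.2775/0.3500 = 0.7928
Terminal stock prices: S_uu = 194.4, S_ud = 137.7, S_dd = 97.54
Terminal payoffs (S − K): max(32.4, 0) = 32.4, max(-24.3, 0) = 0, max(-64.46, 0) = 0
Node u (S = 162): V_u = e^(−0.12)·[0.7928·32.4000 + 0.2072·0.0000] = 22.7835
Node d (S = 114.8): V_d = e^(−0.12)·[0.7928·0.0000 + 0.2072·0.0000] = 0.0000
Node 0 (S = 135): V_0 = e^(−0.12)·[0.7928·22.7835 + 0.2072·0.0000] = 16.0212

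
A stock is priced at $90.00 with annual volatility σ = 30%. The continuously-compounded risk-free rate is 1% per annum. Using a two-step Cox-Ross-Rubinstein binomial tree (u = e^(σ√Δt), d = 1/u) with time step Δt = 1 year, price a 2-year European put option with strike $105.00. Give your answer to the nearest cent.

$24.22

CRR parameters: u = e^(σ√Δt) = e^(0.3·√1) = 1.3499, d = 1/u = 0.7408
Per-period rate: rΔt = 0.01·1 = 0.01, so R = e^0.01 = 1.0101
Risk-neutral probability p = (e^0.01 − 0.7408)/(1.3499 − 0.7408) = 0.2692/0.6090 = 0.4421
Terminal stock prices: S_uu = 164, S_ud = 90, S_dd = 49.39
Terminal payoffs (K − S): max(-58.99, 0) = 0, max(15, 0) = 15, max(55.61, 0) = 55.61
Node u (S = 121.5): V_u = e^(−0.01)·[0.4421·0.0000 + 0.5579·15.0000] = 8.2858
Node d (S = 66.67): V_d = e^(−0.01)·[0.4421·15.0000 + 0.5579·55.6070] = 37.2816
Node 0 (S = 90): V_0 = e^(−0.01)·[0.4421·8.2858 + 0.5579·37.2816] = 24.2203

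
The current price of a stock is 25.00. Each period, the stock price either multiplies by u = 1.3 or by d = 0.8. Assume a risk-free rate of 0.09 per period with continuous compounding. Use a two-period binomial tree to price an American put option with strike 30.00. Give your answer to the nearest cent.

Risk-neutral probability p = (e^0.09 − 0.8)/(1.3 − 0.8) = 0.2942/0.5000 = 0.5883
Terminal stock prices: S_uu = 42.25, S_ud = 26, S_dd = 16
Terminal payoffs (K − S): max(-12.25, 0) = 0, max(4, 0) = 4, max(14, 0) = 14
Node u (S = 32.5): continuation = e^(−0.09)·[0.5883·0.0000 + 0.4117·4.0000] = 1.5049; exercise value = 0.0000 ≤ continuation, so V_u = 1.5049
Node d (S = 20): continuation = e^(−0.09)·[0.5883·4.0000 + 0.4117·14.0000] = 7.4179; exercise value = 10.0000 > continuation, so V_d = 10.0000 (exercise)
Node 0 (S = 25): continuation = e^(−0.09)·[0.5883·1.5049 + 0.4117·10.0000] = 4.5714; exercise value = 5.0000 > continuation, so V_0 = 5.0000 (exercise)

5.00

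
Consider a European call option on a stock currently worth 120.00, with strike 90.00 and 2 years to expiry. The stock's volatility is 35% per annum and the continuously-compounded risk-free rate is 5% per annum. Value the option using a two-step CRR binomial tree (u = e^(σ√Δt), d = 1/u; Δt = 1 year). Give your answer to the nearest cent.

CRR parameters: u = e^(σ√Δt) = e^(0.35·√1) = 1.4191, d = 1/u = 0.7047
Per-period rate: rΔt = 0.05·1 = 0.05, so R = e^0.05 = 1.0513
Risk-neutral probability p = (e^0.05 − 0.7047)/(1.4191 − 0.7047) = 0.3466/0.7144 = 0.4852
Terminal stock prices: S_uu = 241.7, S_ud = 120, S_dd = 59.59
Terminal payoffs (S − K): max(151.7, 0) = 151.7, max(30, 0) = 30, max(-30.41, 0) = 0
Node u (S = 170.3): V_u = e^(−0.05)·[0.4852·151.6503 + 0.5148·30.0000] = 84.6775
Node d (S = 84.56): V_d = e^(−0.05)·[0.4852·30.0000 + 0.5148·0.0000] = 13.8447
Node 0 (S = 120): V_0 = e^(−0.05)·[0.4852·84.6775 + 0.5148·13.8447] = 45.8582

45.86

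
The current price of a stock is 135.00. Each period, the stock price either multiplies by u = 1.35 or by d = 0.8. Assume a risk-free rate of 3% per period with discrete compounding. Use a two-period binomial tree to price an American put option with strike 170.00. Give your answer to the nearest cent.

Risk-neutral probability p = (1 + 0.03 − 0.8)/(1.35 − 0.8) = 0.2300/0.5500 = 0.4182
Terminal stock prices: S_uu = 246, S_ud = 145.8, S_dd = 86.4
Terminal payoffs (K − S): max(-76.04, 0) = 0, max(24.2, 0) = 24.2, max(83.6, 0) = 83.6
Node u (S = 182.2): continuation = 1/1.03·[0.4182·0.0000 + 0.5818·24.2000] = 13.6699; exercise value = 0.0000 ≤ continuation, so V_u = 13.6699
Node d (S = 108): continuation = 1/1.03·[0.4182·24.2000 + 0.5818·83.6000] = 57.0485; exercise value = 62.0000 > continuation, so V_d = 62.0000 (exercise)
Node 0 (S = 135): continuation = 1/1.03·[0.4182·13.6699 + 0.5818·62.0000] = 40.5721; exercise value = 35.0000 ≤ continuation, so V_0 = 40.5721

40.57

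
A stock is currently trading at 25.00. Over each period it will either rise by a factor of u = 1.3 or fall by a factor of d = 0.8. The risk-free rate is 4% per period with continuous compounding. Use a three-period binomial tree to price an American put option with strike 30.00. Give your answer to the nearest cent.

6.04

Risk-neutral probability p = (e^0.04 − 0.8)/(1.3 − 0.8) = 0.2408/0.5000 = 0.4816
Terminal stock prices: S_uuu = 54.93, S_uud = 33.8, S_udd = 20.8, S_ddd = 12.8
Terminal payoffs (K − S): max(-24.93, 0) = 0, max(-3.8, 0) = 0, max(9.2, 0) = 9.2, max(17.2, 0) = 17.2
Node uu (S = 42.25): continuation = e^(−0.04)·[0.4816·0.0000 + 0.5184·0.0000] = 0.0000; exercise value = 0.0000 ≤ continuation, so V_uu = 0.0000
Node ud (S = 26): continuation = e^(−0.04)·[0.4816·0.0000 + 0.5184·9.2000] = 4.5821; exercise value = 4.0000 ≤ continuation, so V_ud = 4.5821
Node dd (S = 16): continuation = e^(−0.04)·[0.4816·9.2000 + 0.5184·17.2000] = 12.8237; exercise value = 14.0000 > continuation, so V_dd = 14.0000 (exercise)
Node u (S = 32.5): continuation = e^(−0.04)·[0.4816·0.0000 + 0.5184·4.5821] = 2.2821; exercise value = 0.0000 ≤ continuation, so V_u = 2.2821
Node d (S = 20): continuation = e^(−0.04)·[0.4816·4.5821 + 0.5184·14.0000] = 9.0930; exercise value = 10.0000 > continuation, so V_d = 10.0000 (exercise)
Node 0 (S = 25): continuation = e^(−0.04)·[0.4816·2.2821 + 0.5184·10.0000] = 6.0365; exercise value = 5.0000 ≤ continuation, so V_0 = 6.0365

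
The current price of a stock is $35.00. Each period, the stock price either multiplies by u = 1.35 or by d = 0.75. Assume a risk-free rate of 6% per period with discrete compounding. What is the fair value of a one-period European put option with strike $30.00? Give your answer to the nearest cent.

$1.71

Risk-neutral probability p = (1 + 0.06 − 0.75)/(1.35 − 0.75) = 0.3100/0.6000 = 0.5167
Terminal stock prices: S_u = 47.25, S_d = 26.25
Terminal payoffs (K − S): max(-17.25, 0) = 0, max(3.75, 0) = 3.75
Node 0 (S = 35): V_0 = 1/1.06·[0.5167·0.0000 + 0.4833·3.7500] = 1.7099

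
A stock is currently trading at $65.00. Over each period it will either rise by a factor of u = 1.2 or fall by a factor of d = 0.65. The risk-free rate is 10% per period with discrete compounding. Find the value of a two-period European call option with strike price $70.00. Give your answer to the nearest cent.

$13.06

Risk-neutral probability p = (1 + 0.1 − 0.65)/(1.2 − 0.65) = 0.4500/0.5500 = 0.8182
Terminal stock prices: S_uu = 93.6, S_ud = 50.7, S_dd = 27.46
Terminal payoffs (S − K): max(23.6, 0) = 23.6, max(-19.3, 0) = 0, max(-42.54, 0) = 0
Node u (S = 78): V_u = 1/1.1·[0.8182·23.6000 + 0.1818·0.0000] = 17.5537
Node d (S = 42.25): V_d = 1/1.1·[0.8182·0.0000 + 0.1818·0.0000] = 0.0000
Node 0 (S = 65): V_0 = 1/1.1·[0.8182·17.5537 + 0.1818·0.0000] = 13.0565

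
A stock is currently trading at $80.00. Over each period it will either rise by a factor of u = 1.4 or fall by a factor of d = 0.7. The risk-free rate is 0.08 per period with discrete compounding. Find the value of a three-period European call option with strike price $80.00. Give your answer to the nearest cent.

Risk-neutral probability p = (1 + 0.08 − 0.7)/(1.4 − 0.7) = 0.3800/0.7000 = 0.5429
Terminal stock prices: S_uuu = 219.5, S_uud = 109.8, S_udd = 54.88, S_ddd = 27.44
Terminal payoffs (S − K): max(139.5, 0) = 139.5, max(29.76, 0) = 29.76, max(-25.12, 0) = 0, max(-52.56, 0) = 0
Node uu (S = 156.8): V_uu = 1/1.08·[0.5429·139.5200 + 0.4571·29.7600] = 82.7259
Node ud (S = 78.4): V_ud = 1/1.08·[0.5429·29.7600 + 0.4571·0.0000] = 14.9587
Node dd (S = 39.2): V_dd = 1/1.08·[0.5429·0.0000 + 0.4571·0.0000] = 0.0000
Node u (S = 112): V_u = 1/1.08·[0.5429·82.7259 + 0.4571·14.9587] = 47.9136
Node d (S = 56): V_d = 1/1.08·[0.5429·14.9587 + 0.4571·0.0000] = 7.5189
Node 0 (S = 80): V_0 = 1/1.08·[0.5429·47.9136 + 0.4571·7.5189] = 27.2662

$27.27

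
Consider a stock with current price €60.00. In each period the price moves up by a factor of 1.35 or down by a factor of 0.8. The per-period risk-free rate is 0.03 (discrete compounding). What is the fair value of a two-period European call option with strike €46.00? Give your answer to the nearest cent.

€19.07

Risk-neutral probability p = (1 + 0.03 − 0.8)/(1.35 − 0.8) = 0.2300/0.5500 = 0.4182
Terminal stock prices: S_uu = 109.4, S_ud = 64.8, S_dd = 38.4
Terminal payoffs (S − K): max(63.35, 0) = 63.35, max(18.8, 0) = 18.8, max(-7.6, 0) = 0
Node u (S = 81): V_u = 1/1.03·[0.4182·63.3500 + 0.5818·18.8000] = 36.3398
Node d (S = 48): V_d = 1/1.03·[0.4182·18.8000 + 0.5818·0.0000] = 7.6328
Node 0 (S = 60): V_0 = 1/1.03·[0.4182·36.3398 + 0.5818·7.6328] = 19.0656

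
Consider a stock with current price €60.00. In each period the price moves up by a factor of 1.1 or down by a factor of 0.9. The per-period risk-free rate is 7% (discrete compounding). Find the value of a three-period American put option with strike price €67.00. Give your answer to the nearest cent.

Risk-neutral probability p = (1 + 0.07 − 0.9)/(1.1 − 0.9) = 0.1700/0.2000 = 0.8500
Terminal stock prices: S_uuu = 79.86, S_uud = 65.34, S_udd = 53.46, S_ddd = 43.74
Terminal payoffs (K − S): max(-12.86, 0) = 0, max(1.66, 0) = 1.66, max(13.54, 0) = 13.54, max(23.26, 0) = 23.26
Node uu (S = 72.6): continuation = 1/1.07·[0.8500·0.0000 + 0.1500·1.6600] = 0.2327; exercise value = 0.0000 ≤ continuation, so V_uu = 0.2327
Node ud (S = 59.4): continuation = 1/1.07·[0.8500·1.6600 + 0.1500·13.5400] = 3.2168; exercise value = 7.6000 > continuation, so V_ud = 7.6000 (exercise)
Node dd (S = 48.6): continuation = 1/1.07·[0.8500·13.5400 + 0.1500·23.2600] = 14.0168; exercise value = 18.4000 > continuation, so V_dd = 18.4000 (exercise)
Node u (S = 66): continuation = 1/1.07·[0.8500·0.2327 + 0.1500·7.6000] = 1.2503; exercise value = 1.0000 ≤ continuation, so V_u = 1.2503
Node d (S = 54): continuation = 1/1.07·[0.8500·7.6000 + 0.1500·18.4000] = 8.6168; exercise value = 13.0000 > continuation, so V_d = 13.0000 (exercise)
Node 0 (S = 60): continuation = 1/1.07·[0.8500·1.2503 + 0.1500·13.0000] = 2.8156; exercise value = 7.0000 > continuation, so V_0 = 7.0000 (exercise)

€7.00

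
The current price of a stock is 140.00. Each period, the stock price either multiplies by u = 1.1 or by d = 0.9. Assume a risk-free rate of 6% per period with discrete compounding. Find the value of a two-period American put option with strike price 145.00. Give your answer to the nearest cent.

5.00

Risk-neutral probability p = (1 + 0.06 − 0.9)/(1.1 − 0.9) = 0.1600/0.2000 = 0.8000
Terminal stock prices: S_uu = 169.4, S_ud = 138.6, S_dd = 113.4
Terminal payoffs (K − S): max(-24.4, 0) = 0, max(6.4, 0) = 6.4, max(31.6, 0) = 31.6
Node u (S = 154): continuation = 1/1.06·[0.8000·0.0000 + 0.2000·6.4000] = 1.2075; exercise value = 0.0000 ≤ continuation, so V_u = 1.2075
Node d (S = 126): continuation = 1/1.06·[0.8000·6.4000 + 0.2000·31.6000] = 10.7925; exercise value = 19.0000 > continuation, so V_d = 19.0000 (exercise)
Node 0 (S = 140): continuation = 1/1.06·[0.8000·1.2075 + 0.2000·19.0000] = 4.4963; exercise value = 5.0000 > continuation, so V_0 = 5.0000 (exercise)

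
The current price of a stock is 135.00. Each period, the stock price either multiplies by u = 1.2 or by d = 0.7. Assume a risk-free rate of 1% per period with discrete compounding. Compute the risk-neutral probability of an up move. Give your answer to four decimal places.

p = 0.6200

Risk-neutral probability p = (1 + 0.01 − 0.7)/(1.2 − 0.7) = 0.3100/0.5000 = 0.6200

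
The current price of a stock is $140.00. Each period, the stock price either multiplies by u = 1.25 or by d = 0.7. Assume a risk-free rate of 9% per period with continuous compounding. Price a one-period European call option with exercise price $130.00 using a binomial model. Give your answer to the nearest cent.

Risk-neutral probability p = (e^0.09 − 0.7)/(1.25 − 0.7) = 0.3942/0.5500 = 0.7167
Terminal stock prices: S_u = 175, S_d = 98
Terminal payoffs (S − K): max(45, 0) = 45, max(-32, 0) = 0
Node 0 (S = 140): V_0 = e^(−0.09)·[0.7167·45.0000 + 0.2833·0.0000] = 29.4749

$29.47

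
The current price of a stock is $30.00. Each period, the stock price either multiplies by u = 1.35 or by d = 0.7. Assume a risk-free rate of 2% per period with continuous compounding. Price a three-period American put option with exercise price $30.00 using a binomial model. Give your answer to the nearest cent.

Risk-neutral probability p = (e^0.02 − 0.7)/(1.35 − 0.7) = 0.3202/0.6500 = 0.4926
Terminal stock prices: S_uuu = 73.81, S_uud = 38.27, S_udd = 19.84, S_ddd = 10.29
Terminal payoffs (K − S): max(-43.81, 0) = 0, max(-8.273, 0) = 0, max(10.16, 0) = 10.16, max(19.71, 0) = 19.71
Node uu (S = 54.68): continuation = e^(−0.02)·[0.4926·0.0000 + 0.5074·0.0000] = 0.0000; exercise value = 0.0000 ≤ continuation, so V_uu = 0.0000
Node ud (S = 28.35): continuation = e^(−0.02)·[0.4926·0.0000 + 0.5074·10.1550] = 5.0504; exercise value = 1.6500 ≤ continuation, so V_ud = 5.0504
Node dd (S = 14.7): continuation = e^(−0.02)·[0.4926·10.1550 + 0.5074·19.7100] = 14.7060; exercise value = 15.3000 > continuation, so V_dd = 15.3000 (exercise)
Node u (S = 40.5): continuation = e^(−0.02)·[0.4926·0.0000 + 0.5074·5.0504] = 2.5118; exercise value = 0.0000 ≤ continuation, so V_u = 2.5118
Node d (S = 21): continuation = e^(−0.02)·[0.4926·5.0504 + 0.5074·15.3000] = 10.0479; exercise value = 9.0000 ≤ continuation, so V_d = 10.0479
Node 0 (S = 30): continuation = e^(−0.02)·[0.4926·2.5118 + 0.5074·10.0479] = 6.2100; exercise value = 0.0000 ≤ continuation, so V_0 = 6.2100

$6.21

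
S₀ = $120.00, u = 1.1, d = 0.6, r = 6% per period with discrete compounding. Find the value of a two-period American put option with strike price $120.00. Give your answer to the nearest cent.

$6.30

Risk-neutral probability p = (1 + 0.06 − 0.6)/(1.1 − 0.6) = 0.4600/0.5000 = 0.9200
Terminal stock prices: S_uu = 145.2, S_ud = 79.2, S_dd = 43.2
Terminal payoffs (K − S): max(-25.2, 0) = 0, max(40.8, 0) = 40.8, max(76.8, 0) = 76.8
Node u (S = 132): continuation = 1/1.06·[0.9200·0.0000 + 0.0800·40.8000] = 3.0792; exercise value = 0.0000 ≤ continuation, so V_u = 3.0792
Node d (S = 72): continuation = 1/1.06·[0.9200·40.8000 + 0.0800·76.8000] = 41.2075; exercise value = 48.0000 > continuation, so V_d = 48.0000 (exercise)
Node 0 (S = 120): continuation = 1/1.06·[0.9200·3.0792 + 0.0800·48.0000] = 6.2952; exercise value = 0.0000 ≤ continuation, so V_0 = 6.2952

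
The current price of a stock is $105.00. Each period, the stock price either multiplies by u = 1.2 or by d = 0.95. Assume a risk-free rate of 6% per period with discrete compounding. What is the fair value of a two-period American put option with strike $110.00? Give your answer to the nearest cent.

Risk-neutral probability p = (1 + 0.06 − 0.95)/(1.2 − 0.95) = 0.1100/0.2500 = 0.4400
Terminal stock prices: S_uu = 151.2, S_ud = 119.7, S_dd = 94.76
Terminal payoffs (K − S): max(-41.2, 0) = 0, max(-9.7, 0) = 0, max(15.24, 0) = 15.24
Node u (S = 126): continuation = 1/1.06·[0.4400·0.0000 + 0.5600·0.0000] = 0.0000; exercise value = 0.0000 ≤ continuation, so V_u = 0.0000
Node d (S = 99.75): continuation = 1/1.06·[0.4400·0.0000 + 0.5600·15.2375] = 8.0500; exercise value = 10.2500 > continuation, so V_d = 10.2500 (exercise)
Node 0 (S = 105): continuation = 1/1.06·[0.4400·0.0000 + 0.5600·10.2500] = 5.4151; exercise value = 5.0000 ≤ continuation, so V_0 = 5.4151

$5.42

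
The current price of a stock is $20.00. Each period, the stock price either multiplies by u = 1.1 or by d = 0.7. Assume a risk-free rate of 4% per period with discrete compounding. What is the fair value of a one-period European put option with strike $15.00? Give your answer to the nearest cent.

Risk-neutral probability p = (1 + 0.04 − 0.7)/(1.1 − 0.7) = 0.3400/0.4000 = 0.8500
Terminal stock prices: S_u = 22, S_d = 14
Terminal payoffs (K − S): max(-7, 0) = 0, max(1, 0) = 1
Node 0 (S = 20): V_0 = 1/1.04·[0.8500·0.0000 + 0.1500·1.0000] = 0.1442

$0.14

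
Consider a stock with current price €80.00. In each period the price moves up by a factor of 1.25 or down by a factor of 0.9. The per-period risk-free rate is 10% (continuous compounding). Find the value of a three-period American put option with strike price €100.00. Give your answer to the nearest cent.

Risk-neutral probability p = (e^0.1 − 0.9)/(1.25 − 0.9) = 0.2052/0.3500 = 0.5862
Terminal stock prices: S_uuu = 156.2, S_uud = 112.5, S_udd = 81, S_ddd = 58.32
Terminal payoffs (K − S): max(-56.25, 0) = 0, max(-12.5, 0) = 0, max(19, 0) = 19, max(41.68, 0) = 41.68
Node uu (S = 125): continuation = e^(−0.1)·[0.5862·0.0000 + 0.4138·0.0000] = 0.0000; exercise value = 0.0000 ≤ continuation, so V_uu = 0.0000
Node ud (S = 90): continuation = e^(−0.1)·[0.5862·0.0000 + 0.4138·19.0000] = 7.1140; exercise value = 10.0000 > continuation, so V_ud = 10.0000 (exercise)
Node dd (S = 64.8): continuation = e^(−0.1)·[0.5862·19.0000 + 0.4138·41.6800] = 25.6837; exercise value = 35.2000 > continuation, so V_dd = 35.2000 (exercise)
Node u (S = 100): continuation = e^(−0.1)·[0.5862·0.0000 + 0.4138·10.0000] = 3.7442; exercise value = 0.0000 ≤ continuation, so V_u = 3.7442
Node d (S = 72): continuation = e^(−0.1)·[0.5862·10.0000 + 0.4138·35.2000] = 18.4837; exercise value = 28.0000 > continuation, so V_d = 28.0000 (exercise)
Node 0 (S = 80): continuation = e^(−0.1)·[0.5862·3.7442 + 0.4138·28.0000] = 12.4697; exercise value = 20.0000 > continuation, so V_0 = 20.0000 (exercise)

€20.00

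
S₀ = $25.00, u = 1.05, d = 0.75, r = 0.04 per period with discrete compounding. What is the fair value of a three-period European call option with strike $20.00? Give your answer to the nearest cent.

$7.24

Risk-neutral probability p = (1 + 0.04 − 0.75)/(1.05 − 0.75) = 0.2900/0.3000 = 0.9667
Terminal stock prices: S_uuu = 28.94, S_uud = 20.67, S_udd = 14.77, S_ddd = 10.55
Terminal payoffs (S − K): max(8.941, 0) = 8.941, max(0.6719, 0) = 0.6719, max(-5.234, 0) = 0, max(-9.453, 0) = 0
Node uu (S = 27.56): V_uu = 1/1.04·[0.9667·8.9406 + 0.0333·0.6719] = 8.3317
Node ud (S = 19.69): V_ud = 1/1.04·[0.9667·0.6719 + 0.0333·0.0000] = 0.6245
Node dd (S = 14.06): V_dd = 1/1.04·[0.9667·0.0000 + 0.0333·0.0000] = 0.0000
Node u (S = 26.25): V_u = 1/1.04·[0.9667·8.3317 + 0.0333·0.6245] = 7.7643
Node d (S = 18.75): V_d = 1/1.04·[0.9667·0.6245 + 0.0333·0.0000] = 0.5805
Node 0 (S = 25): V_0 = 1/1.04·[0.9667·7.7643 + 0.0333·0.5805] = 7.2354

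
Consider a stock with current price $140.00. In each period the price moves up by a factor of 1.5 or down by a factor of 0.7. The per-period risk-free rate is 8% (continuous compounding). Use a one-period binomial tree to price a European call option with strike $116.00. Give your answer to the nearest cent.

$41.57

Risk-neutral probability p = (e^0.08 − 0.7)/(1.5 − 0.7) = 0.3833/0.8000 = 0.4791
Terminal stock prices: S_u = 210, S_d = 98
Terminal payoffs (S − K): max(94, 0) = 94, max(-18, 0) = 0
Node 0 (S = 140): V_0 = e^(−0.08)·[0.4791·94.0000 + 0.5209·0.0000] = 41.5737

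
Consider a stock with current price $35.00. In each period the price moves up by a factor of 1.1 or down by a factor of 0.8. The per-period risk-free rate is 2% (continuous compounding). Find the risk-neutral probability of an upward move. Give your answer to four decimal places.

Risk-neutral probability p = (e^0.02 − 0.8)/(1.1 − 0.8) = 0.2202/0.3000 = 0.7340

p = 0.7340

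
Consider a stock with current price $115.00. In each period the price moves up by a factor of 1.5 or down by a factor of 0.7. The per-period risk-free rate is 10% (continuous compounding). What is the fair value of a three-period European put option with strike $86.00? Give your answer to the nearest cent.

$4.55

Risk-neutral probability p = (e^0.1 − 0.7)/(1.5 − 0.7) = 0.4052/0.8000 = 0.5065
Terminal stock prices: S_uuu = 388.1, S_uud = 181.1, S_udd = 84.52, S_ddd = 39.44
Terminal payoffs (K − S): max(-302.1, 0) = 0, max(-95.12, 0) = 0, max(1.475, 0) = 1.475, max(46.56, 0) = 46.56
Node uu (S = 258.8): V_uu = e^(−0.1)·[0.5065·0.0000 + 0.4935·0.0000] = 0.0000
Node ud (S = 120.7): V_ud = e^(−0.1)·[0.5065·0.0000 + 0.4935·1.4750] = 0.6587
Node dd (S = 56.35): V_dd = e^(−0.1)·[0.5065·1.4750 + 0.4935·46.5550] = 21.4660
Node u (S = 172.5): V_u = e^(−0.1)·[0.5065·0.0000 + 0.4935·0.6587] = 0.2942
Node d (S = 80.5): V_d = e^(−0.1)·[0.5065·0.6587 + 0.4935·21.4660] = 9.8879
Node 0 (S = 115): V_0 = e^(−0.1)·[0.5065·0.2942 + 0.4935·9.8879] = 4.5505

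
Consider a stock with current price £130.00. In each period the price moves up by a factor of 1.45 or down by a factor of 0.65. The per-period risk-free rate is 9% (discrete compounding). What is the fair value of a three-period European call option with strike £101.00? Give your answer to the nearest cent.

Risk-neutral probability p = (1 + 0.09 − 0.65)/(1.45 − 0.65) = 0.4400/0.8000 = 0.5500
Terminal stock prices: S_uuu = 396.3, S_uud = 177.7, S_udd = 79.64, S_ddd = 35.7
Terminal payoffs (S − K): max(295.3, 0) = 295.3, max(76.66, 0) = 76.66, max(-21.36, 0) = 0, max(-65.3, 0) = 0
Node uu (S = 273.3): V_uu = 1/1.09·[0.5500·295.3212 + 0.4500·76.6612] = 180.6644
Node ud (S = 122.5): V_ud = 1/1.09·[0.5500·76.6612 + 0.4500·0.0000] = 38.6823
Node dd (S = 54.93): V_dd = 1/1.09·[0.5500·0.0000 + 0.4500·0.0000] = 0.0000
Node u (S = 188.5): V_u = 1/1.09·[0.5500·180.6644 + 0.4500·38.6823] = 107.1307
Node d (S = 84.5): V_d = 1/1.09·[0.5500·38.6823 + 0.4500·0.0000] = 19.5186
Node 0 (S = 130): V_0 = 1/1.09·[0.5500·107.1307 + 0.4500·19.5186] = 62.1149

£62.11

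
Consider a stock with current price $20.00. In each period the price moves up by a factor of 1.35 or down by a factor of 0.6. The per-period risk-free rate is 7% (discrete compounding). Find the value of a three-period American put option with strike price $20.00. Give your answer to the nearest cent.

Risk-neutral probability p = (1 + 0.07 − 0.6)/(1.35 − 0.6) = 0.4700/0.7500 = 0.6267
Terminal stock prices: S_uuu = 49.21, S_uud = 21.87, S_udd = 9.72, S_ddd = 4.32
Terminal payoffs (K − S): max(-29.21, 0) = 0, max(-1.87, 0) = 0, max(10.28, 0) = 10.28, max(15.68, 0) = 15.68
Node uu (S = 36.45): continuation = 1/1.07·[0.6267·0.0000 + 0.3733·0.0000] = 0.0000; exercise value = 0.0000 ≤ continuation, so V_uu = 0.0000
Node ud (S = 16.2): continuation = 1/1.07·[0.6267·0.0000 + 0.3733·10.2800] = 3.5868; exercise value = 3.8000 > continuation, so V_ud = 3.8000 (exercise)
Node dd (S = 7.2): continuation = 1/1.07·[0.6267·10.2800 + 0.3733·15.6800] = 11.4916; exercise value = 12.8000 > continuation, so V_dd = 12.8000 (exercise)
Node u (S = 27): continuation = 1/1.07·[0.6267·0.0000 + 0.3733·3.8000] = 1.3259; exercise value = 0.0000 ≤ continuation, so V_u = 1.3259
Node d (S = 12): continuation = 1/1.07·[0.6267·3.8000 + 0.3733·12.8000] = 6.6916; exercise value = 8.0000 > continuation, so V_d = 8.0000 (exercise)
Node 0 (S = 20): continuation = 1/1.07·[0.6267·1.3259 + 0.3733·8.0000] = 3.5678; exercise value = 0.0000 ≤ continuation, so V_0 = 3.5678

$3.57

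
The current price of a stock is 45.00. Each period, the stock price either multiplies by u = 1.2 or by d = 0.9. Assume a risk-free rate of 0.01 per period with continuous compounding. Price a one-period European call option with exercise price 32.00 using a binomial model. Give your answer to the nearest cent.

Risk-neutral probability p = (e^0.01 − 0.9)/(1.2 − 0.9) = 0.1101/0.3000 = 0.3668
Terminal stock prices: S_u = 54, S_d = 40.5
Terminal payoffs (S − K): max(22, 0) = 22, max(8.5, 0) = 8.5
Node 0 (S = 45): V_0 = e^(−0.01)·[0.3668·22.0000 + 0.6332·8.5000] = 13.3184

13.32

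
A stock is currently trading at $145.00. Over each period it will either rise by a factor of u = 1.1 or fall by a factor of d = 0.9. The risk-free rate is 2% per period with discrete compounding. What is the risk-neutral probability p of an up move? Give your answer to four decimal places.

Risk-neutral probability p = (1 + 0.02 − 0.9)/(1.1 − 0.9) = 0.1200/0.2000 = 0.6000

p = 0.6000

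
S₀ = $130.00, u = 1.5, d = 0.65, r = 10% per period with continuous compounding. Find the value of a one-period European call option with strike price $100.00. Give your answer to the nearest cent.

$46.03

Risk-neutral probability p = (e^0.1 − 0.65)/(1.5 − 0.65) = 0.4552/0.8500 = 0.5355
Terminal stock prices: S_u = 195, S_d = 84.5
Terminal payoffs (S − K): max(95, 0) = 95, max(-15.5, 0) = 0
Node 0 (S = 130): V_0 = e^(−0.1)·[0.5355·95.0000 + 0.4645·0.0000] = 46.0309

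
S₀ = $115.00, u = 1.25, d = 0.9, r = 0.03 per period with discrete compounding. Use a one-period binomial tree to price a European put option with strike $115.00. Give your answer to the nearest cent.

Risk-neutral probability p = (1 + 0.03 − 0.9)/(1.25 − 0.9) = 0.1300/0.3500 = 0.3714
Terminal stock prices: S_u = 143.8, S_d = 103.5
Terminal payoffs (K − S): max(-28.75, 0) = 0, max(11.5, 0) = 11.5
Node 0 (S = 115): V_0 = 1/1.03·[0.3714·0.0000 + 0.6286·11.5000] = 7.0180

$7.02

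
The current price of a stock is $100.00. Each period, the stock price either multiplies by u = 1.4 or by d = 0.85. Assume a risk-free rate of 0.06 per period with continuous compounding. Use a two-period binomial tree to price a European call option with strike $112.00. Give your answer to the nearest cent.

$13.99

Risk-neutral probability p = (e^0.06 − 0.85)/(1.4 − 0.85) = 0.2118/0.5500 = 0.3852
Terminal stock prices: S_uu = 196, S_ud = 119, S_dd = 72.25
Terminal payoffs (S − K): max(84, 0) = 84, max(7, 0) = 7, max(-39.75, 0) = 0
Node u (S = 140): V_u = e^(−0.06)·[0.3852·84.0000 + 0.6148·7.0000] = 34.5224
Node d (S = 85): V_d = e^(−0.06)·[0.3852·7.0000 + 0.6148·0.0000] = 2.5391
Node 0 (S = 100): V_0 = e^(−0.06)·[0.3852·34.5224 + 0.6148·2.5391] = 13.9924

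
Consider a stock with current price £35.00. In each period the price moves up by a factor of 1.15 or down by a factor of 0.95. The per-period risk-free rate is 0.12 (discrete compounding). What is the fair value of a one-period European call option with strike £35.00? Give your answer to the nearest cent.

Risk-neutral probability p = (1 + 0.12 − 0.95)/(1.15 − 0.95) = 0.1700/0.2000 = 0.8500
Terminal stock prices: S_u = 40.25, S_d = 33.25
Terminal payoffs (S − K): max(5.25, 0) = 5.25, max(-1.75, 0) = 0
Node 0 (S = 35): V_0 = 1/1.12·[0.8500·5.2500 + 0.1500·0.0000] = 3.9844

£3.98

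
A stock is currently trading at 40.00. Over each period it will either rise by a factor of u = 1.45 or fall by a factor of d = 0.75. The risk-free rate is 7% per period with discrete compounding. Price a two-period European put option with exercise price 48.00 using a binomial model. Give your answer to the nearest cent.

8.51

Risk-neutral probability p = (1 + 0.07 − 0.75)/(1.45 − 0.75) = 0.3200/0.7000 = 0.4571
Terminal stock prices: S_uu = 84.1, S_ud = 43.5, S_dd = 22.5
Terminal payoffs (K − S): max(-36.1, 0) = 0, max(4.5, 0) = 4.5, max(25.5, 0) = 25.5
Node u (S = 58): V_u = 1/1.07·[0.4571·0.0000 + 0.5429·4.5000] = 2.2830
Node d (S = 30): V_d = 1/1.07·[0.4571·4.5000 + 0.5429·25.5000] = 14.8598
Node 0 (S = 40): V_0 = 1/1.07·[0.4571·2.2830 + 0.5429·14.8598] = 8.5144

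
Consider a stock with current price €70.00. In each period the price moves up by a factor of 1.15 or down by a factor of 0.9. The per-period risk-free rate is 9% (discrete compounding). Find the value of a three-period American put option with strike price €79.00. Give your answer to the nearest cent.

Risk-neutral probability p = (1 + 0.09 − 0.9)/(1.15 − 0.9) = 0.1900/0.2500 = 0.7600
Terminal stock prices: S_uuu = 106.5, S_uud = 83.32, S_udd = 65.2, S_ddd = 51.03
Terminal payoffs (K − S): max(-27.46, 0) = 0, max(-4.317, 0) = 0, max(13.8, 0) = 13.8, max(27.97, 0) = 27.97
Node uu (S = 92.57): continuation = 1/1.09·[0.7600·0.0000 + 0.2400·0.0000] = 0.0000; exercise value = 0.0000 ≤ continuation, so V_uu = 0.0000
Node ud (S = 72.45): continuation = 1/1.09·[0.7600·0.0000 + 0.2400·13.7950] = 3.0374; exercise value = 6.5500 > continuation, so V_ud = 6.5500 (exercise)
Node dd (S = 56.7): continuation = 1/1.09·[0.7600·13.7950 + 0.2400·27.9700] = 15.7771; exercise value = 22.3000 > continuation, so V_dd = 22.3000 (exercise)
Node u (S = 80.5): continuation = 1/1.09·[0.7600·0.0000 + 0.2400·6.5500] = 1.4422; exercise value = 0.0000 ≤ continuation, so V_u = 1.4422
Node d (S = 63): continuation = 1/1.09·[0.7600·6.5500 + 0.2400·22.3000] = 9.4771; exercise value = 16.0000 > continuation, so V_d = 16.0000 (exercise)
Node 0 (S = 70): continuation = 1/1.09·[0.7600·1.4422 + 0.2400·16.0000] = 4.5285; exercise value = 9.0000 > continuation, so V_0 = 9.0000 (exercise)

€9.00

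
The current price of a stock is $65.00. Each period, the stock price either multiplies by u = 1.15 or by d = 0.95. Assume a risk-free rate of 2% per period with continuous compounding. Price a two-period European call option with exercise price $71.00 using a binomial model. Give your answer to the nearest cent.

$1.78

Risk-neutral probability p = (e^0.02 − 0.95)/(1.15 − 0.95) = 0.0702/0.2000 = 0.3510
Terminal stock prices: S_uu = 85.96, S_ud = 71.01, S_dd = 58.66
Terminal payoffs (S − K): max(14.96, 0) = 14.96, max(0.0125, 0) = 0.0125, max(-12.34, 0) = 0
Node u (S = 74.75): V_u = e^(−0.02)·[0.3510·14.9625 + 0.6490·0.0125] = 5.1559
Node d (S = 61.75): V_d = e^(−0.02)·[0.3510·0.0125 + 0.6490·0.0000] = 0.0043
Node 0 (S = 65): V_0 = e^(−0.02)·[0.3510·5.1559 + 0.6490·0.0043] = 1.7767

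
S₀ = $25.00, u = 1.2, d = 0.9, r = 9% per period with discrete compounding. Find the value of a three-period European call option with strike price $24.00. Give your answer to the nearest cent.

Risk-neutral probability p = (1 + 0.09 − 0.9)/(1.2 − 0.9) = 0.1900/0.3000 = 0.6333
Terminal stock prices: S_uuu = 43.2, S_uud = 32.4, S_udd = 24.3, S_ddd = 18.23
Terminal payoffs (S − K): max(19.2, 0) = 19.2, max(8.4, 0) = 8.4, max(0.3, 0) = 0.3, max(-5.775, 0) = 0
Node uu (S = 36): V_uu = 1/1.09·[0.6333·19.2000 + 0.3667·8.4000] = 13.9817
Node ud (S = 27): V_ud = 1/1.09·[0.6333·8.4000 + 0.3667·0.3000] = 4.9817
Node dd (S = 20.25): V_dd = 1/1.09·[0.6333·0.3000 + 0.3667·0.0000] = 0.1743
Node u (S = 30): V_u = 1/1.09·[0.6333·13.9817 + 0.3667·4.9817] = 9.7997
Node d (S = 22.5): V_d = 1/1.09·[0.6333·4.9817 + 0.3667·0.1743] = 2.9532
Node 0 (S = 25): V_0 = 1/1.09·[0.6333·9.7997 + 0.3667·2.9532] = 6.6874

$6.69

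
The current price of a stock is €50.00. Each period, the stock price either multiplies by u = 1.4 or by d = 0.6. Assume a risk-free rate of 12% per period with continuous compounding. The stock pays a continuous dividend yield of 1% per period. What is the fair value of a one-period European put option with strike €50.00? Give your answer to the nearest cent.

€6.29

Per-period risk-free factor R = e^0.12 = 1.1275; dividend-adjusted growth = e^(0.12−0.01) = 1.1163.
Risk-neutral probability p = (1.1163 − 0.6)/(1.4 − 0.6) = 0.5163/0.8000 = 0.6453
Terminal stock prices: S_u = 70, S_d = 30
Terminal payoffs (K − S): max(-20, 0) = 0, max(20, 0) = 20
Node 0 (S = 50): V_0 = e^(−0.12)·[0.6453·0.0000 + 0.3547·20.0000] = 6.2910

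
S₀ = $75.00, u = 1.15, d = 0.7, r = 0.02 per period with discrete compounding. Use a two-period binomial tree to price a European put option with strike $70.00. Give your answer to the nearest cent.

Risk-neutral probability p = (1 + 0.02 − 0.7)/(1.15 − 0.7) = 0.3200/0.4500 = 0.7111
Terminal stock prices: S_uu = 99.19, S_ud = 60.37, S_dd = 36.75
Terminal payoffs (K − S): max(-29.19, 0) = 0, max(9.625, 0) = 9.625, max(33.25, 0) = 33.25
Node u (S = 86.25): V_u = 1/1.02·[0.7111·0.0000 + 0.2889·9.6250] = 2.7260
Node d (S = 52.5): V_d = 1/1.02·[0.7111·9.6250 + 0.2889·33.2500] = 16.1275
Node 0 (S = 75): V_0 = 1/1.02·[0.7111·2.7260 + 0.2889·16.1275] = 6.4682

$6.47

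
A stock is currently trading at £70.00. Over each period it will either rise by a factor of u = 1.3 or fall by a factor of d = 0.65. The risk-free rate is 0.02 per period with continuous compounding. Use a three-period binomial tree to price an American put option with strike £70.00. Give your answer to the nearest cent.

£13.47

Risk-neutral probability p = (e^0.02 − 0.65)/(1.3 − 0.65) = 0.3702/0.6500 = 0.5695
Terminal stock prices: S_uuu = 153.8, S_uud = 76.9, S_udd = 38.45, S_ddd = 19.22
Terminal payoffs (K − S): max(-83.79, 0) = 0, max(-6.895, 0) = 0, max(31.55, 0) = 31.55, max(50.78, 0) = 50.78
Node uu (S = 118.3): continuation = e^(−0.02)·[0.5695·0.0000 + 0.4305·0.0000] = 0.0000; exercise value = 0.0000 ≤ continuation, so V_uu = 0.0000
Node ud (S = 59.15): continuation = e^(−0.02)·[0.5695·0.0000 + 0.4305·31.5525] = 13.3131; exercise value = 10.8500 ≤ continuation, so V_ud = 13.3131
Node dd (S = 29.58): continuation = e^(−0.02)·[0.5695·31.5525 + 0.4305·50.7763] = 39.0389; exercise value = 40.4250 > continuation, so V_dd = 40.4250 (exercise)
Node u (S = 91): continuation = e^(−0.02)·[0.5695·0.0000 + 0.4305·13.3131] = 5.6173; exercise value = 0.0000 ≤ continuation, so V_u = 5.6173
Node d (S = 45.5): continuation = e^(−0.02)·[0.5695·13.3131 + 0.4305·40.4250] = 24.4890; exercise value = 24.5000 > continuation, so V_d = 24.5000 (exercise)
Node 0 (S = 70): continuation = e^(−0.02)·[0.5695·5.6173 + 0.4305·24.5000] = 13.4733; exercise value = 0.0000 ≤ continuation, so V_0 = 13.4733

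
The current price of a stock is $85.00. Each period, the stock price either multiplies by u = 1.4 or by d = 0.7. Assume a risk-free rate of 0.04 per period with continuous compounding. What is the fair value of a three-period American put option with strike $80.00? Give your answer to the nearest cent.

$14.25

Risk-neutral probability p = (e^0.04 − 0.7)/(1.4 − 0.7) = 0.3408/0.7000 = 0.4869
Terminal stock prices: S_uuu = 233.2, S_uud = 116.6, S_udd = 58.31, S_ddd = 29.15
Terminal payoffs (K − S): max(-153.2, 0) = 0, max(-36.62, 0) = 0, max(21.69, 0) = 21.69, max(50.85, 0) = 50.85
Node uu (S = 166.6): continuation = e^(−0.04)·[0.4869·0.0000 + 0.5131·0.0000] = 0.0000; exercise value = 0.0000 ≤ continuation, so V_uu = 0.0000
Node ud (S = 83.3): continuation = e^(−0.04)·[0.4869·0.0000 + 0.5131·21.6900] = 10.6933; exercise value = 0.0000 ≤ continuation, so V_ud = 10.6933
Node dd (S = 41.65): continuation = e^(−0.04)·[0.4869·21.6900 + 0.5131·50.8450] = 35.2132; exercise value = 38.3500 > continuation, so V_dd = 38.3500 (exercise)
Node u (S = 119): continuation = e^(−0.04)·[0.4869·0.0000 + 0.5131·10.6933] = 5.2719; exercise value = 0.0000 ≤ continuation, so V_u = 5.2719
Node d (S = 59.5): continuation = e^(−0.04)·[0.4869·10.6933 + 0.5131·38.3500] = 23.9090; exercise value = 20.5000 ≤ continuation, so V_d = 23.9090
Node 0 (S = 85): continuation = e^(−0.04)·[0.4869·5.2719 + 0.5131·23.9090] = 14.2534; exercise value = 0.0000 ≤ continuation, so V_0 = 14.2534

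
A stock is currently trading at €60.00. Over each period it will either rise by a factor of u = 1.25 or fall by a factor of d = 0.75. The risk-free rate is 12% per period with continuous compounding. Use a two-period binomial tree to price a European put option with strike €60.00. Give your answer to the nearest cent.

Risk-neutral probability p = (e^0.12 − 0.75)/(1.25 − 0.75) = 0.3775/0.5000 = 0.7550
Terminal stock prices: S_uu = 93.75, S_ud = 56.25, S_dd = 33.75
Terminal payoffs (K − S): max(-33.75, 0) = 0, max(3.75, 0) = 3.75, max(26.25, 0) = 26.25
Node u (S = 75): V_u = e^(−0.12)·[0.7550·0.0000 + 0.2450·3.7500] = 0.8149
Node d (S = 45): V_d = e^(−0.12)·[0.7550·3.7500 + 0.2450·26.2500] = 8.2152
Node 0 (S = 60): V_0 = e^(−0.12)·[0.7550·0.8149 + 0.2450·8.2152] = 2.3308

€2.33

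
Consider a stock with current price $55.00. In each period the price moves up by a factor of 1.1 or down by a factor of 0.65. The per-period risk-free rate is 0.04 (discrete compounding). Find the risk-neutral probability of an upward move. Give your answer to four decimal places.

p = 0.8667

Risk-neutral probability p = (1 + 0.04 − 0.65)/(1.1 − 0.65) = 0.3900/0.4500 = 0.8667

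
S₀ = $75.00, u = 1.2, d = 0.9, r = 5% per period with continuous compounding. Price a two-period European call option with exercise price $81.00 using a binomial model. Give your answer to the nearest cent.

Risk-neutral probability p = (e^0.05 − 0.9)/(1.2 − 0.9) = 0.1513/0.3000 = 0.5042
Terminal stock prices: S_uu = 108, S_ud = 81, S_dd = 60.75
Terminal payoffs (S − K): max(27, 0) = 27, max(0, 0) = 0, max(-20.25, 0) = 0
Node u (S = 90): V_u = e^(−0.05)·[0.5042·27.0000 + 0.4958·0.0000] = 12.9504
Node d (S = 67.5): V_d = e^(−0.05)·[0.5042·0.0000 + 0.4958·0.0000] = 0.0000
Node 0 (S = 75): V_0 = e^(−0.05)·[0.5042·12.9504 + 0.4958·0.0000] = 6.2116

$6.21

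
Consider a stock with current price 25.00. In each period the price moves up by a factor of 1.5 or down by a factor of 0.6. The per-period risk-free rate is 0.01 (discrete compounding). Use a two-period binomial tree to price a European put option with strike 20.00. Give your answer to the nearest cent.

Risk-neutral probability p = (1 + 0.01 − 0.6)/(1.5 − 0.6) = 0.4100/0.9000 = 0.4556
Terminal stock prices: S_uu = 56.25, S_ud = 22.5, S_dd = 9
Terminal payoffs (K − S): max(-36.25, 0) = 0, max(-2.5, 0) = 0, max(11, 0) = 11
Node u (S = 37.5): V_u = 1/1.01·[0.4556·0.0000 + 0.5444·0.0000] = 0.0000
Node d (S = 15): V_d = 1/1.01·[0.4556·0.0000 + 0.5444·11.0000] = 5.9296
Node 0 (S = 25): V_0 = 1/1.01·[0.4556·0.0000 + 0.5444·5.9296] = 3.1964

3.20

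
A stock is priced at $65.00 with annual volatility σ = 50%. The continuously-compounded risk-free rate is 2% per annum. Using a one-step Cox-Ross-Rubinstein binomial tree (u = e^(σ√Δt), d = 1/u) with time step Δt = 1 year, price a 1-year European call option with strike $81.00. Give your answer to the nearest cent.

$10.18

CRR parameters: u = e^(σ√Δt) = e^(0.5·√1) = 1.6487, d = 1/u = 0.6065
Per-period rate: rΔt = 0.02·1 = 0.02, so R = e^0.02 = 1.0202
Risk-neutral probability p = (e^0.02 − 0.6065)/(1.6487 − 0.6065) = 0.4137/1.0422 = 0.3969
Terminal stock prices: S_u = 107.2, S_d = 39.42
Terminal payoffs (S − K): max(26.17, 0) = 26.17, max(-41.58, 0) = 0
Node 0 (S = 65): V_0 = e^(−0.02)·[0.3969·26.1669 + 0.6031·0.0000] = 10.1806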